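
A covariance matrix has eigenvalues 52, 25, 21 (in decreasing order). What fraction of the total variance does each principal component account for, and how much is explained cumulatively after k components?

Step 1 — total variance = trace(Sigma) = Σ λ_i = 52 + 25 + 21 = 98.

Step 2 — fraction explained by component i = λ_i / Σ λ:
  PC1: 52/98 = 0.5306
  PC2: 25/98 = 0.2551
  PC3: 21/98 = 0.2143

Step 3 — cumulative fraction after k components = (λ_1 + ... + λ_k) / Σ λ:
  k = 1: 52/98 = 0.5306
  k = 2: (52 + 25)/98 = 77/98 = 0.7857
  k = 3: (52 + 25 + 21)/98 = 98/98 = 1

Summary (fraction, with percent):

explained: PC1 0.5306 (53.06%), PC2 0.2551 (25.51%), PC3 0.2143 (21.43%);  cumulative: 0.5306, 0.7857, 1


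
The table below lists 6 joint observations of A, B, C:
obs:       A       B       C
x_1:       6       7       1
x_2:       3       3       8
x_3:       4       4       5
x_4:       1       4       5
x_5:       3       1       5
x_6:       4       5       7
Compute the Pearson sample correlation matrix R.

Step 1 — column means:
  mean(A) = (6 + 3 + 4 + 1 + 3 + 4) / 6 = 21/6 = 3.5
  mean(B) = (7 + 3 + 4 + 4 + 1 + 5) / 6 = 24/6 = 4
  mean(C) = (1 + 8 + 5 + 5 + 5 + 7) / 6 = 31/6 = 5.1667

Step 2 — sample variances and covariances s[i,j] = (1/(n-1)) · Σ_k (x_{k,i} - mean_i) · (x_{k,j} - mean_j), with n-1 = 5:
  s[A,A] = ((2.5)·(2.5) + (-0.5)·(-0.5) + (0.5)·(0.5) + (-2.5)·(-2.5) + (-0.5)·(-0.5) + (0.5)·(0.5)) / 5 = 13.5/5 = 2.7
  s[A,B] = ((2.5)·(3) + (-0.5)·(-1) + (0.5)·(0) + (-2.5)·(0) + (-0.5)·(-3) + (0.5)·(1)) / 5 = 10/5 = 2
  s[A,C] = ((2.5)·(-4.1667) + (-0.5)·(2.8333) + (0.5)·(-0.1667) + (-2.5)·(-0.1667) + (-0.5)·(-0.1667) + (0.5)·(1.8333)) / 5 = -10.5/5 = -2.1
  s[B,B] = ((3)·(3) + (-1)·(-1) + (0)·(0) + (0)·(0) + (-3)·(-3) + (1)·(1)) / 5 = 20/5 = 4
  s[B,C] = ((3)·(-4.1667) + (-1)·(2.8333) + (0)·(-0.1667) + (0)·(-0.1667) + (-3)·(-0.1667) + (1)·(1.8333)) / 5 = -13/5 = -2.6
  s[C,C] = ((-4.1667)·(-4.1667) + (2.8333)·(2.8333) + (-0.1667)·(-0.1667) + (-0.1667)·(-0.1667) + (-0.1667)·(-0.1667) + (1.8333)·(1.8333)) / 5 = 28.8333/5 = 5.7667
  Sample standard deviations s_i = √(s[i,i]):
  s(A) = √(2.7) = 1.6432
  s(B) = √(4) = 2
  s(C) = √(5.7667) = 2.4014

Step 3 — r_{ij} = s_{ij} / (s_i · s_j):
  r[A,A] = 1 (diagonal).
  r[A,B] = 2 / (1.6432 · 2) = 2 / 3.2863 = 0.6086
  r[A,C] = -2.1 / (1.6432 · 2.4014) = -2.1 / 3.9459 = -0.5322
  r[B,B] = 1 (diagonal).
  r[B,C] = -2.6 / (2 · 2.4014) = -2.6 / 4.8028 = -0.5414
  r[C,C] = 1 (diagonal).

R is symmetric with unit diagonal. Assembling:

R = [[1, 0.6086, -0.5322],
 [0.6086, 1, -0.5414],
 [-0.5322, -0.5414, 1]]


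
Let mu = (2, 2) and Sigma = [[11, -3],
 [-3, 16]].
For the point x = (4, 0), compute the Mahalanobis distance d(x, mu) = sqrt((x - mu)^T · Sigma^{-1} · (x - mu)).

Step 1 — centre the observation: (x - mu) = (2, -2).

Step 2 — invert Sigma. det(Sigma) = 11·16 - (-3)² = 167.
  Sigma^{-1} = (1/det) · [[d, -b], [-b, a]] = [[0.0958, 0.018],
 [0.018, 0.0659]].

Step 3 — form the quadratic (x - mu)^T · Sigma^{-1} · (x - mu):
  Sigma^{-1} · (x - mu) = (0.1557, -0.0958).
  (x - mu)^T · [Sigma^{-1} · (x - mu)] = (2)·(0.1557) + (-2)·(-0.0958) = 0.503.

Step 4 — take square root: d = √(0.503) ≈ 0.7092.

d(x, mu) = √(0.503) ≈ 0.7092


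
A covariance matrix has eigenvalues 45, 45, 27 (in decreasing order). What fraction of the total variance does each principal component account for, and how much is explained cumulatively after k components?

Step 1 — total variance = trace(Sigma) = Σ λ_i = 45 + 45 + 27 = 117.

Step 2 — fraction explained by component i = λ_i / Σ λ:
  PC1: 45/117 = 0.3846
  PC2: 45/117 = 0.3846
  PC3: 27/117 = 0.2308

Step 3 — cumulative fraction after k components = (λ_1 + ... + λ_k) / Σ λ:
  k = 1: 45/117 = 0.3846
  k = 2: (45 + 45)/117 = 90/117 = 0.7692
  k = 3: (45 + 45 + 27)/117 = 117/117 = 1

Summary (fraction, with percent):

explained: PC1 0.3846 (38.46%), PC2 0.3846 (38.46%), PC3 0.2308 (23.08%);  cumulative: 0.3846, 0.7692, 1


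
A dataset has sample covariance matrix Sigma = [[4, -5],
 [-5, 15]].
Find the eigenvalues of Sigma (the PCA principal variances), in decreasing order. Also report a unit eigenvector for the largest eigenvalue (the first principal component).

Step 1 — characteristic polynomial of 2×2 Sigma:
  det(Sigma - λI) = λ² - trace · λ + det = 0.
  trace = 4 + 15 = 19, det = 4·15 - (-5)² = 35.
Step 2 — discriminant:
  Δ = trace² - 4·det = 361 - 140 = 221.
Step 3 — eigenvalues:
  λ = (trace ± √Δ)/2 = (19 ± 14.8661)/2,
  λ_1 = 16.933,  λ_2 = 2.067.

Step 4 — unit eigenvector for λ_1: solve (Sigma - λ_1 I)v = 0. First row:
  (4 - 16.933)·v_x + (-5)·v_y = 0, i.e. (-12.933)·v_x + (-5)·v_y = 0,
  so v ∝ (b, λ_1 - a) = (-5, 12.933); multiply by -1 so the first entry is positive: u = (5, -12.933).
  ||u|| = √((5)² + (-12.933)²) = √(192.2634) ≈ 13.8659,
  v_1 = u/||u|| ≈ (0.3606, -0.9327) (||v_1|| = 1).

λ_1 = 16.933,  λ_2 = 2.067;  v_1 ≈ (0.3606, -0.9327)


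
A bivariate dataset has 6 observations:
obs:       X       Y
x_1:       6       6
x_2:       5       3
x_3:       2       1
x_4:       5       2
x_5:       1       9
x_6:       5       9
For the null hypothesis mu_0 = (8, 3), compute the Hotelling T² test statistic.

Step 1 — sample mean vector:
  mean(X) = (6 + 5 + 2 + 5 + 1 + 5) / 6 = 24/6 = 4
  mean(Y) = (6 + 3 + 1 + 2 + 9 + 9) / 6 = 30/6 = 5
  x̄ = (4, 5),  deviation x̄ - mu_0 = (4, 5) - (8, 3) = (-4, 2).

Step 2 — sample covariance matrix, S[i,j] = (1/(n-1)) · Σ_k (x_{k,i} - mean_i) · (x_{k,j} - mean_j), divisor n-1 = 5:
  S[X,X] = ((2)·(2) + (1)·(1) + (-2)·(-2) + (1)·(1) + (-3)·(-3) + (1)·(1)) / 5 = 20/5 = 4
  S[X,Y] = ((2)·(1) + (1)·(-2) + (-2)·(-4) + (1)·(-3) + (-3)·(4) + (1)·(4)) / 5 = -3/5 = -0.6
  S[Y,Y] = ((1)·(1) + (-2)·(-2) + (-4)·(-4) + (-3)·(-3) + (4)·(4) + (4)·(4)) / 5 = 62/5 = 12.4
  S = [[4, -0.6],
 [-0.6, 12.4]].

Step 3 — invert S. det(S) = 4·12.4 - (-0.6)² = 49.24.
  S^{-1} = (1/det) · [[d, -b], [-b, a]] = [[0.2518, 0.0122],
 [0.0122, 0.0812]].

Step 4 — quadratic form (x̄ - mu_0)^T · S^{-1} · (x̄ - mu_0):
  S^{-1} · (x̄ - mu_0) = (-0.9829, 0.1137),
  (x̄ - mu_0)^T · [...] = (-4)·(-0.9829) + (2)·(0.1137) = 4.1592.

Step 5 — scale by n: T² = 6 · 4.1592 = 24.9553.

T² ≈ 24.9553


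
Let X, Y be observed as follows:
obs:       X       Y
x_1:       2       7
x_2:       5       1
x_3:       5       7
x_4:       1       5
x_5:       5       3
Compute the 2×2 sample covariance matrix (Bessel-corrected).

Step 1 — column means:
  mean(X) = (2 + 5 + 5 + 1 + 5) / 5 = 18/5 = 3.6
  mean(Y) = (7 + 1 + 7 + 5 + 3) / 5 = 23/5 = 4.6

Step 2 — sample covariance S[i,j] = (1/(n-1)) · Σ_k (x_{k,i} - mean_i) · (x_{k,j} - mean_j), with n-1 = 4.
  S[X,X] = ((-1.6)·(-1.6) + (1.4)·(1.4) + (1.4)·(1.4) + (-2.6)·(-2.6) + (1.4)·(1.4)) / 4 = 15.2/4 = 3.8
  S[X,Y] = ((-1.6)·(2.4) + (1.4)·(-3.6) + (1.4)·(2.4) + (-2.6)·(0.4) + (1.4)·(-1.6)) / 4 = -8.8/4 = -2.2
  S[Y,Y] = ((2.4)·(2.4) + (-3.6)·(-3.6) + (2.4)·(2.4) + (0.4)·(0.4) + (-1.6)·(-1.6)) / 4 = 27.2/4 = 6.8

S is symmetric (S[j,i] = S[i,j]). Assembling:

S = [[3.8, -2.2],
 [-2.2, 6.8]]


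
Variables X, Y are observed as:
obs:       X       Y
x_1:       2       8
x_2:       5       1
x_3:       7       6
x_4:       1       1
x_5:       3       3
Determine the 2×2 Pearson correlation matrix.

Step 1 — column means:
  mean(X) = (2 + 5 + 7 + 1 + 3) / 5 = 18/5 = 3.6
  mean(Y) = (8 + 1 + 6 + 1 + 3) / 5 = 19/5 = 3.8

Step 2 — sample variances and covariances s[i,j] = (1/(n-1)) · Σ_k (x_{k,i} - mean_i) · (x_{k,j} - mean_j), with n-1 = 4:
  s[X,X] = ((-1.6)·(-1.6) + (1.4)·(1.4) + (3.4)·(3.4) + (-2.6)·(-2.6) + (-0.6)·(-0.6)) / 4 = 23.2/4 = 5.8
  s[X,Y] = ((-1.6)·(4.2) + (1.4)·(-2.8) + (3.4)·(2.2) + (-2.6)·(-2.8) + (-0.6)·(-0.8)) / 4 = 4.6/4 = 1.15
  s[Y,Y] = ((4.2)·(4.2) + (-2.8)·(-2.8) + (2.2)·(2.2) + (-2.8)·(-2.8) + (-0.8)·(-0.8)) / 4 = 38.8/4 = 9.7
  Sample standard deviations s_i = √(s[i,i]):
  s(X) = √(5.8) = 2.4083
  s(Y) = √(9.7) = 3.1145

Step 3 — r_{ij} = s_{ij} / (s_i · s_j):
  r[X,X] = 1 (diagonal).
  r[X,Y] = 1.15 / (2.4083 · 3.1145) = 1.15 / 7.5007 = 0.1533
  r[Y,Y] = 1 (diagonal).

R is symmetric with unit diagonal. Assembling:

R = [[1, 0.1533],
 [0.1533, 1]]


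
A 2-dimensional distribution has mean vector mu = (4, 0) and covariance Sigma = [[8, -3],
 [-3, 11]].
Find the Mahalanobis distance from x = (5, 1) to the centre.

Step 1 — centre the observation: (x - mu) = (1, 1).

Step 2 — invert Sigma. det(Sigma) = 8·11 - (-3)² = 79.
  Sigma^{-1} = (1/det) · [[d, -b], [-b, a]] = [[0.1392, 0.038],
 [0.038, 0.1013]].

Step 3 — form the quadratic (x - mu)^T · Sigma^{-1} · (x - mu):
  Sigma^{-1} · (x - mu) = (0.1772, 0.1392).
  (x - mu)^T · [Sigma^{-1} · (x - mu)] = (1)·(0.1772) + (1)·(0.1392) = 0.3165.

Step 4 — take square root: d = √(0.3165) ≈ 0.5625.

d(x, mu) = √(0.3165) ≈ 0.5625


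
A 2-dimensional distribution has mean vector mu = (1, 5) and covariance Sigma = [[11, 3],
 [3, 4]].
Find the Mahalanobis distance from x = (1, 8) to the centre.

Step 1 — centre the observation: (x - mu) = (0, 3).

Step 2 — invert Sigma. det(Sigma) = 11·4 - (3)² = 35.
  Sigma^{-1} = (1/det) · [[d, -b], [-b, a]] = [[0.1143, -0.0857],
 [-0.0857, 0.3143]].

Step 3 — form the quadratic (x - mu)^T · Sigma^{-1} · (x - mu):
  Sigma^{-1} · (x - mu) = (-0.2571, 0.9429).
  (x - mu)^T · [Sigma^{-1} · (x - mu)] = (0)·(-0.2571) + (3)·(0.9429) = 2.8286.

Step 4 — take square root: d = √(2.8286) ≈ 1.6818.

d(x, mu) = √(2.8286) ≈ 1.6818


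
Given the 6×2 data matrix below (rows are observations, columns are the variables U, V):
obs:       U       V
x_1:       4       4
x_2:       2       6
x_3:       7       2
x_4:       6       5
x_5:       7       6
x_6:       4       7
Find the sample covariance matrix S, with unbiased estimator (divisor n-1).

Step 1 — column means:
  mean(U) = (4 + 2 + 7 + 6 + 7 + 4) / 6 = 30/6 = 5
  mean(V) = (4 + 6 + 2 + 5 + 6 + 7) / 6 = 30/6 = 5

Step 2 — sample covariance S[i,j] = (1/(n-1)) · Σ_k (x_{k,i} - mean_i) · (x_{k,j} - mean_j), with n-1 = 5.
  S[U,U] = ((-1)·(-1) + (-3)·(-3) + (2)·(2) + (1)·(1) + (2)·(2) + (-1)·(-1)) / 5 = 20/5 = 4
  S[U,V] = ((-1)·(-1) + (-3)·(1) + (2)·(-3) + (1)·(0) + (2)·(1) + (-1)·(2)) / 5 = -8/5 = -1.6
  S[V,V] = ((-1)·(-1) + (1)·(1) + (-3)·(-3) + (0)·(0) + (1)·(1) + (2)·(2)) / 5 = 16/5 = 3.2

S is symmetric (S[j,i] = S[i,j]). Assembling:

S = [[4, -1.6],
 [-1.6, 3.2]]


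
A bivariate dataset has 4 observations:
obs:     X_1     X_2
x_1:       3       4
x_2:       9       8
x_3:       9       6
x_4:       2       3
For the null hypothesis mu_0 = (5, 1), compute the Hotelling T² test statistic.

Step 1 — sample mean vector:
  mean(X_1) = (3 + 9 + 9 + 2) / 4 = 23/4 = 5.75
  mean(X_2) = (4 + 8 + 6 + 3) / 4 = 21/4 = 5.25
  x̄ = (5.75, 5.25),  deviation x̄ - mu_0 = (5.75, 5.25) - (5, 1) = (0.75, 4.25).

Step 2 — sample covariance matrix, S[i,j] = (1/(n-1)) · Σ_k (x_{k,i} - mean_i) · (x_{k,j} - mean_j), divisor n-1 = 3:
  S[X_1,X_1] = ((-2.75)·(-2.75) + (3.25)·(3.25) + (3.25)·(3.25) + (-3.75)·(-3.75)) / 3 = 42.75/3 = 14.25
  S[X_1,X_2] = ((-2.75)·(-1.25) + (3.25)·(2.75) + (3.25)·(0.75) + (-3.75)·(-2.25)) / 3 = 23.25/3 = 7.75
  S[X_2,X_2] = ((-1.25)·(-1.25) + (2.75)·(2.75) + (0.75)·(0.75) + (-2.25)·(-2.25)) / 3 = 14.75/3 = 4.9167
  S = [[14.25, 7.75],
 [7.75, 4.9167]].

Step 3 — invert S. det(S) = 14.25·4.9167 - (7.75)² = 10.
  S^{-1} = (1/det) · [[d, -b], [-b, a]] = [[0.4917, -0.775],
 [-0.775, 1.425]].

Step 4 — quadratic form (x̄ - mu_0)^T · S^{-1} · (x̄ - mu_0):
  S^{-1} · (x̄ - mu_0) = (-2.925, 5.475),
  (x̄ - mu_0)^T · [...] = (0.75)·(-2.925) + (4.25)·(5.475) = 21.075.

Step 5 — scale by n: T² = 4 · 21.075 = 84.3.

T² ≈ 84.3


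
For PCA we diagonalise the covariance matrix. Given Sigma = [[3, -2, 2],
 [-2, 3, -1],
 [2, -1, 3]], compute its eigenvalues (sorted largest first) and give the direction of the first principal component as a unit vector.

Step 1 — characteristic polynomial p(λ) = det(λI - Sigma) = λ³ - tr·λ² + c_1·λ - det, where tr = trace, c_1 = sum of the principal 2×2 minors, det = det(Sigma):
  tr = 3 + 3 + 3 = 9,
  c_1 = (3·3 - (-2)²) + (3·3 - (2)²) + (3·3 - (-1)²) = 5 + 5 + 8 = 18,
  det = 3·(3·3 - (-1)²) - (-2)·((-2)·3 - (-1)·(2)) + (2)·((-2)·(-1) - 3·(2)) = 3·(8) - (-2)·(-4) + (2)·(-4) = 8.
  So p(λ) = λ³ - 9λ² + 18λ - 8.
Step 2 — look for an integer root (rational root theorem: any rational root is an integer divisor of 8). Testing λ = 2:
  p(2) = 8 - 36 + 36 - 8 = 0  ✓
  Dividing out (λ - 2): p(λ) = (λ - 2)(λ² - 7λ + 4).
Step 3 — remaining eigenvalues from the quadratic λ² - 7λ + 4 = 0:
  Δ = 7² - 4·4 = 49 - 16 = 33,  λ = (7 ± √33)/2 = (7 ± 5.7446)/2 ≈ 6.3723 or 0.6277.
  Sorted: λ_1 = 6.3723,  λ_2 = 2,  λ_3 = 0.6277  (check: sum = 9 = tr ✓).

Step 4 — unit eigenvector for λ_1 ≈ 6.3723: v spans the null space of (Sigma - λ_1 I), whose rows are
  r_1 = (-3.3723, -2, 2),  r_2 = (-2, -3.3723, -1),  r_3 = (2, -1, -3.3723).
  v is orthogonal to every row, so take v ∝ r_1 × r_2 = ((-2)·(-1) - (2)·(-3.3723), (2)·(-2) - (-3.3723)·(-1), (-3.3723)·(-3.3723) - (-2)·(-2)) ≈ (8.7446, -7.3723, 7.3723).
  Let u = (8.7446, -7.3723, 7.3723).
  ||u|| = √((8.7446)² + (-7.3723)² + (7.3723)²) = √(185.1684) ≈ 13.6077,  v_1 = u/||u|| ≈ (0.6426, -0.5418, 0.5418) (||v_1|| = 1).

λ_1 = 6.3723,  λ_2 = 2,  λ_3 = 0.6277;  v_1 ≈ (0.6426, -0.5418, 0.5418)


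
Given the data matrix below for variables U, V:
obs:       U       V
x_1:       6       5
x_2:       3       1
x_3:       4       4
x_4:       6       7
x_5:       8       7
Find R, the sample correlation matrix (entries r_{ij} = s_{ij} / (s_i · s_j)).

Step 1 — column means:
  mean(U) = (6 + 3 + 4 + 6 + 8) / 5 = 27/5 = 5.4
  mean(V) = (5 + 1 + 4 + 7 + 7) / 5 = 24/5 = 4.8

Step 2 — sample variances and covariances s[i,j] = (1/(n-1)) · Σ_k (x_{k,i} - mean_i) · (x_{k,j} - mean_j), with n-1 = 4:
  s[U,U] = ((0.6)·(0.6) + (-2.4)·(-2.4) + (-1.4)·(-1.4) + (0.6)·(0.6) + (2.6)·(2.6)) / 4 = 15.2/4 = 3.8
  s[U,V] = ((0.6)·(0.2) + (-2.4)·(-3.8) + (-1.4)·(-0.8) + (0.6)·(2.2) + (2.6)·(2.2)) / 4 = 17.4/4 = 4.35
  s[V,V] = ((0.2)·(0.2) + (-3.8)·(-3.8) + (-0.8)·(-0.8) + (2.2)·(2.2) + (2.2)·(2.2)) / 4 = 24.8/4 = 6.2
  Sample standard deviations s_i = √(s[i,i]):
  s(U) = √(3.8) = 1.9494
  s(V) = √(6.2) = 2.49

Step 3 — r_{ij} = s_{ij} / (s_i · s_j):
  r[U,U] = 1 (diagonal).
  r[U,V] = 4.35 / (1.9494 · 2.49) = 4.35 / 4.8539 = 0.8962
  r[V,V] = 1 (diagonal).

R is symmetric with unit diagonal. Assembling:

R = [[1, 0.8962],
 [0.8962, 1]]


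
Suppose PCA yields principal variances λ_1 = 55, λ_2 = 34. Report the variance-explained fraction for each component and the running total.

Step 1 — total variance = trace(Sigma) = Σ λ_i = 55 + 34 = 89.

Step 2 — fraction explained by component i = λ_i / Σ λ:
  PC1: 55/89 = 0.618
  PC2: 34/89 = 0.382

Step 3 — cumulative fraction after k components = (λ_1 + ... + λ_k) / Σ λ:
  k = 1: 55/89 = 0.618
  k = 2: (55 + 34)/89 = 89/89 = 1

Summary (fraction, with percent):

explained: PC1 0.618 (61.8%), PC2 0.382 (38.2%);  cumulative: 0.618, 1


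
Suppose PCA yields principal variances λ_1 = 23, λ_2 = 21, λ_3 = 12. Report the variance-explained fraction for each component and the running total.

Step 1 — total variance = trace(Sigma) = Σ λ_i = 23 + 21 + 12 = 56.

Step 2 — fraction explained by component i = λ_i / Σ λ:
  PC1: 23/56 = 0.4107
  PC2: 21/56 = 0.375
  PC3: 12/56 = 0.2143

Step 3 — cumulative fraction after k components = (λ_1 + ... + λ_k) / Σ λ:
  k = 1: 23/56 = 0.4107
  k = 2: (23 + 21)/56 = 44/56 = 0.7857
  k = 3: (23 + 21 + 12)/56 = 56/56 = 1

Summary (fraction, with percent):

explained: PC1 0.4107 (41.07%), PC2 0.375 (37.5%), PC3 0.2143 (21.43%);  cumulative: 0.4107, 0.7857, 1


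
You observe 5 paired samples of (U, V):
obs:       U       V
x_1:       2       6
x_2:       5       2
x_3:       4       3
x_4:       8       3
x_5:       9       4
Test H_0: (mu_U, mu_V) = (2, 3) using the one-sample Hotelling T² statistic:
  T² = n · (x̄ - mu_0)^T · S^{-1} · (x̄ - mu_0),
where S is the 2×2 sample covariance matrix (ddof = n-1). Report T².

Step 1 — sample mean vector:
  mean(U) = (2 + 5 + 4 + 8 + 9) / 5 = 28/5 = 5.6
  mean(V) = (6 + 2 + 3 + 3 + 4) / 5 = 18/5 = 3.6
  x̄ = (5.6, 3.6),  deviation x̄ - mu_0 = (5.6, 3.6) - (2, 3) = (3.6, 0.6).

Step 2 — sample covariance matrix, S[i,j] = (1/(n-1)) · Σ_k (x_{k,i} - mean_i) · (x_{k,j} - mean_j), divisor n-1 = 4:
  S[U,U] = ((-3.6)·(-3.6) + (-0.6)·(-0.6) + (-1.6)·(-1.6) + (2.4)·(2.4) + (3.4)·(3.4)) / 4 = 33.2/4 = 8.3
  S[U,V] = ((-3.6)·(2.4) + (-0.6)·(-1.6) + (-1.6)·(-0.6) + (2.4)·(-0.6) + (3.4)·(0.4)) / 4 = -6.8/4 = -1.7
  S[V,V] = ((2.4)·(2.4) + (-1.6)·(-1.6) + (-0.6)·(-0.6) + (-0.6)·(-0.6) + (0.4)·(0.4)) / 4 = 9.2/4 = 2.3
  S = [[8.3, -1.7],
 [-1.7, 2.3]].

Step 3 — invert S. det(S) = 8.3·2.3 - (-1.7)² = 16.2.
  S^{-1} = (1/det) · [[d, -b], [-b, a]] = [[0.142, 0.1049],
 [0.1049, 0.5123]].

Step 4 — quadratic form (x̄ - mu_0)^T · S^{-1} · (x̄ - mu_0):
  S^{-1} · (x̄ - mu_0) = (0.5741, 0.6852),
  (x̄ - mu_0)^T · [...] = (3.6)·(0.5741) + (0.6)·(0.6852) = 2.4778.

Step 5 — scale by n: T² = 5 · 2.4778 = 12.3889.

T² ≈ 12.3889


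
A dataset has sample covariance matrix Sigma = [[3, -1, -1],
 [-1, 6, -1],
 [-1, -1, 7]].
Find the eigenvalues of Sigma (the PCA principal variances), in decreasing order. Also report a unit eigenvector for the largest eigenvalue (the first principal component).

Step 1 — characteristic polynomial p(λ) = det(λI - Sigma) = λ³ - tr·λ² + c_1·λ - det, where tr = trace, c_1 = sum of the principal 2×2 minors, det = det(Sigma):
  tr = 3 + 6 + 7 = 16,
  c_1 = (3·6 - (-1)²) + (3·7 - (-1)²) + (6·7 - (-1)²) = 17 + 20 + 41 = 78,
  det = 3·(6·7 - (-1)²) - (-1)·((-1)·7 - (-1)·(-1)) + (-1)·((-1)·(-1) - 6·(-1)) = 3·(41) - (-1)·(-8) + (-1)·(7) = 108.
  So p(λ) = λ³ - 16λ² + 78λ - 108.
Step 2 — look for an integer root (rational root theorem: any rational root is an integer divisor of 108). Testing λ = 6:
  p(6) = 216 - 576 + 468 - 108 = 0  ✓
  Dividing out (λ - 6): p(λ) = (λ - 6)(λ² - 10λ + 18).
Step 3 — remaining eigenvalues from the quadratic λ² - 10λ + 18 = 0:
  Δ = 10² - 4·18 = 100 - 72 = 28,  λ = (10 ± √28)/2 = (10 ± 5.2915)/2 ≈ 7.6458 or 2.3542.
  Sorted: λ_1 = 7.6458,  λ_2 = 6,  λ_3 = 2.3542  (check: sum = 16 = tr ✓).

Step 4 — unit eigenvector for λ_1 ≈ 7.6458: v spans the null space of (Sigma - λ_1 I), whose rows are
  r_1 = (-4.6458, -1, -1),  r_2 = (-1, -1.6458, -1),  r_3 = (-1, -1, -0.6458).
  v is orthogonal to every row, so take v ∝ r_1 × r_2 = ((-1)·(-1) - (-1)·(-1.6458), (-1)·(-1) - (-4.6458)·(-1), (-4.6458)·(-1.6458) - (-1)·(-1)) ≈ (-0.6458, -3.6458, 6.6458).
  Rescale (multiply by -1 so the first nonzero entry is positive): u = (0.6458, 3.6458, -6.6458).
  ||u|| = √((0.6458)² + (3.6458)² + (-6.6458)²) = √(57.8745) ≈ 7.6075,  v_1 = u/||u|| ≈ (0.0849, 0.4792, -0.8736) (||v_1|| = 1).

λ_1 = 7.6458,  λ_2 = 6,  λ_3 = 2.3542;  v_1 ≈ (0.0849, 0.4792, -0.8736)


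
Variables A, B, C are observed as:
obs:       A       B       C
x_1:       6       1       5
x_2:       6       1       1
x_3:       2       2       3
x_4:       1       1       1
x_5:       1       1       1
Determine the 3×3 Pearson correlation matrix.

Step 1 — column means:
  mean(A) = (6 + 6 + 2 + 1 + 1) / 5 = 16/5 = 3.2
  mean(B) = (1 + 1 + 2 + 1 + 1) / 5 = 6/5 = 1.2
  mean(C) = (5 + 1 + 3 + 1 + 1) / 5 = 11/5 = 2.2

Step 2 — sample variances and covariances s[i,j] = (1/(n-1)) · Σ_k (x_{k,i} - mean_i) · (x_{k,j} - mean_j), with n-1 = 4:
  s[A,A] = ((2.8)·(2.8) + (2.8)·(2.8) + (-1.2)·(-1.2) + (-2.2)·(-2.2) + (-2.2)·(-2.2)) / 4 = 26.8/4 = 6.7
  s[A,B] = ((2.8)·(-0.2) + (2.8)·(-0.2) + (-1.2)·(0.8) + (-2.2)·(-0.2) + (-2.2)·(-0.2)) / 4 = -1.2/4 = -0.3
  s[A,C] = ((2.8)·(2.8) + (2.8)·(-1.2) + (-1.2)·(0.8) + (-2.2)·(-1.2) + (-2.2)·(-1.2)) / 4 = 8.8/4 = 2.2
  s[B,B] = ((-0.2)·(-0.2) + (-0.2)·(-0.2) + (0.8)·(0.8) + (-0.2)·(-0.2) + (-0.2)·(-0.2)) / 4 = 0.8/4 = 0.2
  s[B,C] = ((-0.2)·(2.8) + (-0.2)·(-1.2) + (0.8)·(0.8) + (-0.2)·(-1.2) + (-0.2)·(-1.2)) / 4 = 0.8/4 = 0.2
  s[C,C] = ((2.8)·(2.8) + (-1.2)·(-1.2) + (0.8)·(0.8) + (-1.2)·(-1.2) + (-1.2)·(-1.2)) / 4 = 12.8/4 = 3.2
  Sample standard deviations s_i = √(s[i,i]):
  s(A) = √(6.7) = 2.5884
  s(B) = √(0.2) = 0.4472
  s(C) = √(3.2) = 1.7889

Step 3 — r_{ij} = s_{ij} / (s_i · s_j):
  r[A,A] = 1 (diagonal).
  r[A,B] = -0.3 / (2.5884 · 0.4472) = -0.3 / 1.1576 = -0.2592
  r[A,C] = 2.2 / (2.5884 · 1.7889) = 2.2 / 4.6303 = 0.4751
  r[B,B] = 1 (diagonal).
  r[B,C] = 0.2 / (0.4472 · 1.7889) = 0.2 / 0.8 = 0.25
  r[C,C] = 1 (diagonal).

R is symmetric with unit diagonal. Assembling:

R = [[1, -0.2592, 0.4751],
 [-0.2592, 1, 0.25],
 [0.4751, 0.25, 1]]


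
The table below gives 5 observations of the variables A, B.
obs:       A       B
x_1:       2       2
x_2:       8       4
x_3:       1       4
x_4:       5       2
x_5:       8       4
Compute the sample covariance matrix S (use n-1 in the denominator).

Step 1 — column means:
  mean(A) = (2 + 8 + 1 + 5 + 8) / 5 = 24/5 = 4.8
  mean(B) = (2 + 4 + 4 + 2 + 4) / 5 = 16/5 = 3.2

Step 2 — sample covariance S[i,j] = (1/(n-1)) · Σ_k (x_{k,i} - mean_i) · (x_{k,j} - mean_j), with n-1 = 4.
  S[A,A] = ((-2.8)·(-2.8) + (3.2)·(3.2) + (-3.8)·(-3.8) + (0.2)·(0.2) + (3.2)·(3.2)) / 4 = 42.8/4 = 10.7
  S[A,B] = ((-2.8)·(-1.2) + (3.2)·(0.8) + (-3.8)·(0.8) + (0.2)·(-1.2) + (3.2)·(0.8)) / 4 = 5.2/4 = 1.3
  S[B,B] = ((-1.2)·(-1.2) + (0.8)·(0.8) + (0.8)·(0.8) + (-1.2)·(-1.2) + (0.8)·(0.8)) / 4 = 4.8/4 = 1.2

S is symmetric (S[j,i] = S[i,j]). Assembling:

S = [[10.7, 1.3],
 [1.3, 1.2]]


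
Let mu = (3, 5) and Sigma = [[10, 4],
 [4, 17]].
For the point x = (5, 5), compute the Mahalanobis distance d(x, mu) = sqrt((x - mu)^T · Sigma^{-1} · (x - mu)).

Step 1 — centre the observation: (x - mu) = (2, 0).

Step 2 — invert Sigma. det(Sigma) = 10·17 - (4)² = 154.
  Sigma^{-1} = (1/det) · [[d, -b], [-b, a]] = [[0.1104, -0.026],
 [-0.026, 0.0649]].

Step 3 — form the quadratic (x - mu)^T · Sigma^{-1} · (x - mu):
  Sigma^{-1} · (x - mu) = (0.2208, -0.0519).
  (x - mu)^T · [Sigma^{-1} · (x - mu)] = (2)·(0.2208) + (0)·(-0.0519) = 0.4416.

Step 4 — take square root: d = √(0.4416) ≈ 0.6645.

d(x, mu) = √(0.4416) ≈ 0.6645


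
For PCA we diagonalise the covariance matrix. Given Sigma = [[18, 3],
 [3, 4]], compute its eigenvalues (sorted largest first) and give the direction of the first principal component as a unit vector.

Step 1 — characteristic polynomial of 2×2 Sigma:
  det(Sigma - λI) = λ² - trace · λ + det = 0.
  trace = 18 + 4 = 22, det = 18·4 - (3)² = 63.
Step 2 — discriminant:
  Δ = trace² - 4·det = 484 - 252 = 232.
Step 3 — eigenvalues:
  λ = (trace ± √Δ)/2 = (22 ± 15.2315)/2,
  λ_1 = 18.6158,  λ_2 = 3.3842.

Step 4 — unit eigenvector for λ_1: solve (Sigma - λ_1 I)v = 0. First row:
  (18 - 18.6158)·v_x + (3)·v_y = 0, i.e. (-0.6158)·v_x + (3)·v_y = 0,
  so v ∝ (b, λ_1 - a) = (3, 0.6158) = u.
  ||u|| = √((3)² + (0.6158)²) = √(9.3792) ≈ 3.0625,
  v_1 = u/||u|| ≈ (0.9796, 0.2011) (||v_1|| = 1).

λ_1 = 18.6158,  λ_2 = 3.3842;  v_1 ≈ (0.9796, 0.2011)


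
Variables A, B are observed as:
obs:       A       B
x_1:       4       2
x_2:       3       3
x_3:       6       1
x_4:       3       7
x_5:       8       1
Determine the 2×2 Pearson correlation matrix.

Step 1 — column means:
  mean(A) = (4 + 3 + 6 + 3 + 8) / 5 = 24/5 = 4.8
  mean(B) = (2 + 3 + 1 + 7 + 1) / 5 = 14/5 = 2.8

Step 2 — sample variances and covariances s[i,j] = (1/(n-1)) · Σ_k (x_{k,i} - mean_i) · (x_{k,j} - mean_j), with n-1 = 4:
  s[A,A] = ((-0.8)·(-0.8) + (-1.8)·(-1.8) + (1.2)·(1.2) + (-1.8)·(-1.8) + (3.2)·(3.2)) / 4 = 18.8/4 = 4.7
  s[A,B] = ((-0.8)·(-0.8) + (-1.8)·(0.2) + (1.2)·(-1.8) + (-1.8)·(4.2) + (3.2)·(-1.8)) / 4 = -15.2/4 = -3.8
  s[B,B] = ((-0.8)·(-0.8) + (0.2)·(0.2) + (-1.8)·(-1.8) + (4.2)·(4.2) + (-1.8)·(-1.8)) / 4 = 24.8/4 = 6.2
  Sample standard deviations s_i = √(s[i,i]):
  s(A) = √(4.7) = 2.1679
  s(B) = √(6.2) = 2.49

Step 3 — r_{ij} = s_{ij} / (s_i · s_j):
  r[A,A] = 1 (diagonal).
  r[A,B] = -3.8 / (2.1679 · 2.49) = -3.8 / 5.3981 = -0.7039
  r[B,B] = 1 (diagonal).

R is symmetric with unit diagonal. Assembling:

R = [[1, -0.7039],
 [-0.7039, 1]]


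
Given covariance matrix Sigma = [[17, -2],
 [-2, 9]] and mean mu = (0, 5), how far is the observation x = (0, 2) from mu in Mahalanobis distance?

Step 1 — centre the observation: (x - mu) = (0, -3).

Step 2 — invert Sigma. det(Sigma) = 17·9 - (-2)² = 149.
  Sigma^{-1} = (1/det) · [[d, -b], [-b, a]] = [[0.0604, 0.0134],
 [0.0134, 0.1141]].

Step 3 — form the quadratic (x - mu)^T · Sigma^{-1} · (x - mu):
  Sigma^{-1} · (x - mu) = (-0.0403, -0.3423).
  (x - mu)^T · [Sigma^{-1} · (x - mu)] = (0)·(-0.0403) + (-3)·(-0.3423) = 1.0268.

Step 4 — take square root: d = √(1.0268) ≈ 1.0133.

d(x, mu) = √(1.0268) ≈ 1.0133


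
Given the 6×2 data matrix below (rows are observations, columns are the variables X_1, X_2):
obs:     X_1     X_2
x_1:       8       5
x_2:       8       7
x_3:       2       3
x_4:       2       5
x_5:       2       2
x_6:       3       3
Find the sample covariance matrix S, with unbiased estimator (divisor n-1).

Step 1 — column means:
  mean(X_1) = (8 + 8 + 2 + 2 + 2 + 3) / 6 = 25/6 = 4.1667
  mean(X_2) = (5 + 7 + 3 + 5 + 2 + 3) / 6 = 25/6 = 4.1667

Step 2 — sample covariance S[i,j] = (1/(n-1)) · Σ_k (x_{k,i} - mean_i) · (x_{k,j} - mean_j), with n-1 = 5.
  S[X_1,X_1] = ((3.8333)·(3.8333) + (3.8333)·(3.8333) + (-2.1667)·(-2.1667) + (-2.1667)·(-2.1667) + (-2.1667)·(-2.1667) + (-1.1667)·(-1.1667)) / 5 = 44.8333/5 = 8.9667
  S[X_1,X_2] = ((3.8333)·(0.8333) + (3.8333)·(2.8333) + (-2.1667)·(-1.1667) + (-2.1667)·(0.8333) + (-2.1667)·(-2.1667) + (-1.1667)·(-1.1667)) / 5 = 20.8333/5 = 4.1667
  S[X_2,X_2] = ((0.8333)·(0.8333) + (2.8333)·(2.8333) + (-1.1667)·(-1.1667) + (0.8333)·(0.8333) + (-2.1667)·(-2.1667) + (-1.1667)·(-1.1667)) / 5 = 16.8333/5 = 3.3667

S is symmetric (S[j,i] = S[i,j]). Assembling:

S = [[8.9667, 4.1667],
 [4.1667, 3.3667]]


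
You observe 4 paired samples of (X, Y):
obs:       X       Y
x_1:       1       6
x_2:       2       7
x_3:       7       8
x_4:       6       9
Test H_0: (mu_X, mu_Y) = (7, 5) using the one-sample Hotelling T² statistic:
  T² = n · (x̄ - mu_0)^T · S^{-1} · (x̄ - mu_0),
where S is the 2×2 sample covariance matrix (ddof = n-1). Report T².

Step 1 — sample mean vector:
  mean(X) = (1 + 2 + 7 + 6) / 4 = 16/4 = 4
  mean(Y) = (6 + 7 + 8 + 9) / 4 = 30/4 = 7.5
  x̄ = (4, 7.5),  deviation x̄ - mu_0 = (4, 7.5) - (7, 5) = (-3, 2.5).

Step 2 — sample covariance matrix, S[i,j] = (1/(n-1)) · Σ_k (x_{k,i} - mean_i) · (x_{k,j} - mean_j), divisor n-1 = 3:
  S[X,X] = ((-3)·(-3) + (-2)·(-2) + (3)·(3) + (2)·(2)) / 3 = 26/3 = 8.6667
  S[X,Y] = ((-3)·(-1.5) + (-2)·(-0.5) + (3)·(0.5) + (2)·(1.5)) / 3 = 10/3 = 3.3333
  S[Y,Y] = ((-1.5)·(-1.5) + (-0.5)·(-0.5) + (0.5)·(0.5) + (1.5)·(1.5)) / 3 = 5/3 = 1.6667
  S = [[8.6667, 3.3333],
 [3.3333, 1.6667]].

Step 3 — invert S. det(S) = 8.6667·1.6667 - (3.3333)² = 3.3333.
  S^{-1} = (1/det) · [[d, -b], [-b, a]] = [[0.5, -1],
 [-1, 2.6]].

Step 4 — quadratic form (x̄ - mu_0)^T · S^{-1} · (x̄ - mu_0):
  S^{-1} · (x̄ - mu_0) = (-4, 9.5),
  (x̄ - mu_0)^T · [...] = (-3)·(-4) + (2.5)·(9.5) = 35.75.

Step 5 — scale by n: T² = 4 · 35.75 = 143.

T² ≈ 143


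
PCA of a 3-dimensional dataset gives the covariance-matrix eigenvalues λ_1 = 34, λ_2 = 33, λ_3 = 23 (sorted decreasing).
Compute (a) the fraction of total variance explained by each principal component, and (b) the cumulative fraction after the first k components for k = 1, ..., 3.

Step 1 — total variance = trace(Sigma) = Σ λ_i = 34 + 33 + 23 = 90.

Step 2 — fraction explained by component i = λ_i / Σ λ:
  PC1: 34/90 = 0.3778
  PC2: 33/90 = 0.3667
  PC3: 23/90 = 0.2556

Step 3 — cumulative fraction after k components = (λ_1 + ... + λ_k) / Σ λ:
  k = 1: 34/90 = 0.3778
  k = 2: (34 + 33)/90 = 67/90 = 0.7444
  k = 3: (34 + 33 + 23)/90 = 90/90 = 1

Summary (fraction, with percent):

explained: PC1 0.3778 (37.78%), PC2 0.3667 (36.67%), PC3 0.2556 (25.56%);  cumulative: 0.3778, 0.7444, 1


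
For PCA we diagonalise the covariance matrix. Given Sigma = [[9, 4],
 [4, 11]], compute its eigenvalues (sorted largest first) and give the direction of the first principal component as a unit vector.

Step 1 — characteristic polynomial of 2×2 Sigma:
  det(Sigma - λI) = λ² - trace · λ + det = 0.
  trace = 9 + 11 = 20, det = 9·11 - (4)² = 83.
Step 2 — discriminant:
  Δ = trace² - 4·det = 400 - 332 = 68.
Step 3 — eigenvalues:
  λ = (trace ± √Δ)/2 = (20 ± 8.2462)/2,
  λ_1 = 14.1231,  λ_2 = 5.8769.

Step 4 — unit eigenvector for λ_1: solve (Sigma - λ_1 I)v = 0. First row:
  (9 - 14.1231)·v_x + (4)·v_y = 0, i.e. (-5.1231)·v_x + (4)·v_y = 0,
  so v ∝ (b, λ_1 - a) = (4, 5.1231) = u.
  ||u|| = √((4)² + (5.1231)²) = √(42.2462) ≈ 6.4997,
  v_1 = u/||u|| ≈ (0.6154, 0.7882) (||v_1|| = 1).

λ_1 = 14.1231,  λ_2 = 5.8769;  v_1 ≈ (0.6154, 0.7882)


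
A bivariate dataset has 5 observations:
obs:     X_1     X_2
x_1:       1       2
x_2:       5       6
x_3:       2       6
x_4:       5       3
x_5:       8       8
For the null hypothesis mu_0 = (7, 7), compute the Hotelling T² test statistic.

Step 1 — sample mean vector:
  mean(X_1) = (1 + 5 + 2 + 5 + 8) / 5 = 21/5 = 4.2
  mean(X_2) = (2 + 6 + 6 + 3 + 8) / 5 = 25/5 = 5
  x̄ = (4.2, 5),  deviation x̄ - mu_0 = (4.2, 5) - (7, 7) = (-2.8, -2).

Step 2 — sample covariance matrix, S[i,j] = (1/(n-1)) · Σ_k (x_{k,i} - mean_i) · (x_{k,j} - mean_j), divisor n-1 = 4:
  S[X_1,X_1] = ((-3.2)·(-3.2) + (0.8)·(0.8) + (-2.2)·(-2.2) + (0.8)·(0.8) + (3.8)·(3.8)) / 4 = 30.8/4 = 7.7
  S[X_1,X_2] = ((-3.2)·(-3) + (0.8)·(1) + (-2.2)·(1) + (0.8)·(-2) + (3.8)·(3)) / 4 = 18/4 = 4.5
  S[X_2,X_2] = ((-3)·(-3) + (1)·(1) + (1)·(1) + (-2)·(-2) + (3)·(3)) / 4 = 24/4 = 6
  S = [[7.7, 4.5],
 [4.5, 6]].

Step 3 — invert S. det(S) = 7.7·6 - (4.5)² = 25.95.
  S^{-1} = (1/det) · [[d, -b], [-b, a]] = [[0.2312, -0.1734],
 [-0.1734, 0.2967]].

Step 4 — quadratic form (x̄ - mu_0)^T · S^{-1} · (x̄ - mu_0):
  S^{-1} · (x̄ - mu_0) = (-0.3006, -0.1079),
  (x̄ - mu_0)^T · [...] = (-2.8)·(-0.3006) + (-2)·(-0.1079) = 1.0574.

Step 5 — scale by n: T² = 5 · 1.0574 = 5.2871.

T² ≈ 5.2871


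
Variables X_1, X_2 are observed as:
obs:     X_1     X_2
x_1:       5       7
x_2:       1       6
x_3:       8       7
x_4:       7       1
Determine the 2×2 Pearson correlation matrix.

Step 1 — column means:
  mean(X_1) = (5 + 1 + 8 + 7) / 4 = 21/4 = 5.25
  mean(X_2) = (7 + 6 + 7 + 1) / 4 = 21/4 = 5.25

Step 2 — sample variances and covariances s[i,j] = (1/(n-1)) · Σ_k (x_{k,i} - mean_i) · (x_{k,j} - mean_j), with n-1 = 3:
  s[X_1,X_1] = ((-0.25)·(-0.25) + (-4.25)·(-4.25) + (2.75)·(2.75) + (1.75)·(1.75)) / 3 = 28.75/3 = 9.5833
  s[X_1,X_2] = ((-0.25)·(1.75) + (-4.25)·(0.75) + (2.75)·(1.75) + (1.75)·(-4.25)) / 3 = -6.25/3 = -2.0833
  s[X_2,X_2] = ((1.75)·(1.75) + (0.75)·(0.75) + (1.75)·(1.75) + (-4.25)·(-4.25)) / 3 = 24.75/3 = 8.25
  Sample standard deviations s_i = √(s[i,i]):
  s(X_1) = √(9.5833) = 3.0957
  s(X_2) = √(8.25) = 2.8723

Step 3 — r_{ij} = s_{ij} / (s_i · s_j):
  r[X_1,X_1] = 1 (diagonal).
  r[X_1,X_2] = -2.0833 / (3.0957 · 2.8723) = -2.0833 / 8.8917 = -0.2343
  r[X_2,X_2] = 1 (diagonal).

R is symmetric with unit diagonal. Assembling:

R = [[1, -0.2343],
 [-0.2343, 1]]


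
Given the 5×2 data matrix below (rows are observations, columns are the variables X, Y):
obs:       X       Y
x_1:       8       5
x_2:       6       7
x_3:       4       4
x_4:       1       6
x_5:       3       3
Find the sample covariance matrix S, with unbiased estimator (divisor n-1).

Step 1 — column means:
  mean(X) = (8 + 6 + 4 + 1 + 3) / 5 = 22/5 = 4.4
  mean(Y) = (5 + 7 + 4 + 6 + 3) / 5 = 25/5 = 5

Step 2 — sample covariance S[i,j] = (1/(n-1)) · Σ_k (x_{k,i} - mean_i) · (x_{k,j} - mean_j), with n-1 = 4.
  S[X,X] = ((3.6)·(3.6) + (1.6)·(1.6) + (-0.4)·(-0.4) + (-3.4)·(-3.4) + (-1.4)·(-1.4)) / 4 = 29.2/4 = 7.3
  S[X,Y] = ((3.6)·(0) + (1.6)·(2) + (-0.4)·(-1) + (-3.4)·(1) + (-1.4)·(-2)) / 4 = 3/4 = 0.75
  S[Y,Y] = ((0)·(0) + (2)·(2) + (-1)·(-1) + (1)·(1) + (-2)·(-2)) / 4 = 10/4 = 2.5

S is symmetric (S[j,i] = S[i,j]). Assembling:

S = [[7.3, 0.75],
 [0.75, 2.5]]


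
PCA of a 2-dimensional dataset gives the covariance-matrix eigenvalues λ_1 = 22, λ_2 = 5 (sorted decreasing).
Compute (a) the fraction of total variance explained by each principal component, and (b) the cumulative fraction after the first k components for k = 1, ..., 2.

Step 1 — total variance = trace(Sigma) = Σ λ_i = 22 + 5 = 27.

Step 2 — fraction explained by component i = λ_i / Σ λ:
  PC1: 22/27 = 0.8148
  PC2: 5/27 = 0.1852

Step 3 — cumulative fraction after k components = (λ_1 + ... + λ_k) / Σ λ:
  k = 1: 22/27 = 0.8148
  k = 2: (22 + 5)/27 = 27/27 = 1

Summary (fraction, with percent):

explained: PC1 0.8148 (81.48%), PC2 0.1852 (18.52%);  cumulative: 0.8148, 1


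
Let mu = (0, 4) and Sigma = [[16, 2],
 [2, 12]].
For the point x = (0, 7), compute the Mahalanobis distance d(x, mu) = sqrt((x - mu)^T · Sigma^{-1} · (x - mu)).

Step 1 — centre the observation: (x - mu) = (0, 3).

Step 2 — invert Sigma. det(Sigma) = 16·12 - (2)² = 188.
  Sigma^{-1} = (1/det) · [[d, -b], [-b, a]] = [[0.0638, -0.0106],
 [-0.0106, 0.0851]].

Step 3 — form the quadratic (x - mu)^T · Sigma^{-1} · (x - mu):
  Sigma^{-1} · (x - mu) = (-0.0319, 0.2553).
  (x - mu)^T · [Sigma^{-1} · (x - mu)] = (0)·(-0.0319) + (3)·(0.2553) = 0.766.

Step 4 — take square root: d = √(0.766) ≈ 0.8752.

d(x, mu) = √(0.766) ≈ 0.8752


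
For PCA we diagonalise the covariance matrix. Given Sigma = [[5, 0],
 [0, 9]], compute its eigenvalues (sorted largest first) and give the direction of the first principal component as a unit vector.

Step 1 — characteristic polynomial of 2×2 Sigma:
  det(Sigma - λI) = λ² - trace · λ + det = 0.
  trace = 5 + 9 = 14, det = 5·9 - (0)² = 45.
Step 2 — discriminant:
  Δ = trace² - 4·det = 196 - 180 = 16.
Step 3 — eigenvalues:
  λ = (trace ± √Δ)/2 = (14 ± 4)/2,
  λ_1 = 9,  λ_2 = 5.

Step 4 — unit eigenvector for λ_1: Sigma is diagonal, so its eigenvectors are the coordinate axes. λ_1 = 9 is the diagonal entry on the second coordinate axis, hence
  v_1 = (0, 1) (||v_1|| = 1).

λ_1 = 9,  λ_2 = 5;  v_1 ≈ (0, 1)


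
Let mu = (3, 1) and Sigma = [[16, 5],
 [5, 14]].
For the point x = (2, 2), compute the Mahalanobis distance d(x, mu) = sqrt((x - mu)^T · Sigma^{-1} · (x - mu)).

Step 1 — centre the observation: (x - mu) = (-1, 1).

Step 2 — invert Sigma. det(Sigma) = 16·14 - (5)² = 199.
  Sigma^{-1} = (1/det) · [[d, -b], [-b, a]] = [[0.0704, -0.0251],
 [-0.0251, 0.0804]].

Step 3 — form the quadratic (x - mu)^T · Sigma^{-1} · (x - mu):
  Sigma^{-1} · (x - mu) = (-0.0955, 0.1055).
  (x - mu)^T · [Sigma^{-1} · (x - mu)] = (-1)·(-0.0955) + (1)·(0.1055) = 0.201.

Step 4 — take square root: d = √(0.201) ≈ 0.4483.

d(x, mu) = √(0.201) ≈ 0.4483


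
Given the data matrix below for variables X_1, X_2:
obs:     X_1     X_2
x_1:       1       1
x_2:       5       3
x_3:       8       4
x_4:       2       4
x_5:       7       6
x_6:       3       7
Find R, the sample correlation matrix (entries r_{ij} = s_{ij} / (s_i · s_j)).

Step 1 — column means:
  mean(X_1) = (1 + 5 + 8 + 2 + 7 + 3) / 6 = 26/6 = 4.3333
  mean(X_2) = (1 + 3 + 4 + 4 + 6 + 7) / 6 = 25/6 = 4.1667

Step 2 — sample variances and covariances s[i,j] = (1/(n-1)) · Σ_k (x_{k,i} - mean_i) · (x_{k,j} - mean_j), with n-1 = 5:
  s[X_1,X_1] = ((-3.3333)·(-3.3333) + (0.6667)·(0.6667) + (3.6667)·(3.6667) + (-2.3333)·(-2.3333) + (2.6667)·(2.6667) + (-1.3333)·(-1.3333)) / 5 = 39.3333/5 = 7.8667
  s[X_1,X_2] = ((-3.3333)·(-3.1667) + (0.6667)·(-1.1667) + (3.6667)·(-0.1667) + (-2.3333)·(-0.1667) + (2.6667)·(1.8333) + (-1.3333)·(2.8333)) / 5 = 10.6667/5 = 2.1333
  s[X_2,X_2] = ((-3.1667)·(-3.1667) + (-1.1667)·(-1.1667) + (-0.1667)·(-0.1667) + (-0.1667)·(-0.1667) + (1.8333)·(1.8333) + (2.8333)·(2.8333)) / 5 = 22.8333/5 = 4.5667
  Sample standard deviations s_i = √(s[i,i]):
  s(X_1) = √(7.8667) = 2.8048
  s(X_2) = √(4.5667) = 2.137

Step 3 — r_{ij} = s_{ij} / (s_i · s_j):
  r[X_1,X_1] = 1 (diagonal).
  r[X_1,X_2] = 2.1333 / (2.8048 · 2.137) = 2.1333 / 5.9937 = 0.3559
  r[X_2,X_2] = 1 (diagonal).

R is symmetric with unit diagonal. Assembling:

R = [[1, 0.3559],
 [0.3559, 1]]


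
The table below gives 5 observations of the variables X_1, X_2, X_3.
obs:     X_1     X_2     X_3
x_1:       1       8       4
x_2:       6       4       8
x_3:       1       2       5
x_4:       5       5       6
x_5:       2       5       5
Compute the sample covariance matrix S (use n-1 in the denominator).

Step 1 — column means:
  mean(X_1) = (1 + 6 + 1 + 5 + 2) / 5 = 15/5 = 3
  mean(X_2) = (8 + 4 + 2 + 5 + 5) / 5 = 24/5 = 4.8
  mean(X_3) = (4 + 8 + 5 + 6 + 5) / 5 = 28/5 = 5.6

Step 2 — sample covariance S[i,j] = (1/(n-1)) · Σ_k (x_{k,i} - mean_i) · (x_{k,j} - mean_j), with n-1 = 4.
  S[X_1,X_1] = ((-2)·(-2) + (3)·(3) + (-2)·(-2) + (2)·(2) + (-1)·(-1)) / 4 = 22/4 = 5.5
  S[X_1,X_2] = ((-2)·(3.2) + (3)·(-0.8) + (-2)·(-2.8) + (2)·(0.2) + (-1)·(0.2)) / 4 = -3/4 = -0.75
  S[X_1,X_3] = ((-2)·(-1.6) + (3)·(2.4) + (-2)·(-0.6) + (2)·(0.4) + (-1)·(-0.6)) / 4 = 13/4 = 3.25
  S[X_2,X_2] = ((3.2)·(3.2) + (-0.8)·(-0.8) + (-2.8)·(-2.8) + (0.2)·(0.2) + (0.2)·(0.2)) / 4 = 18.8/4 = 4.7
  S[X_2,X_3] = ((3.2)·(-1.6) + (-0.8)·(2.4) + (-2.8)·(-0.6) + (0.2)·(0.4) + (0.2)·(-0.6)) / 4 = -5.4/4 = -1.35
  S[X_3,X_3] = ((-1.6)·(-1.6) + (2.4)·(2.4) + (-0.6)·(-0.6) + (0.4)·(0.4) + (-0.6)·(-0.6)) / 4 = 9.2/4 = 2.3

S is symmetric (S[j,i] = S[i,j]). Assembling:

S = [[5.5, -0.75, 3.25],
 [-0.75, 4.7, -1.35],
 [3.25, -1.35, 2.3]]


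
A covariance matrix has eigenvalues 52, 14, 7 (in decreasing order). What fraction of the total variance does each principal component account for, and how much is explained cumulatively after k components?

Step 1 — total variance = trace(Sigma) = Σ λ_i = 52 + 14 + 7 = 73.

Step 2 — fraction explained by component i = λ_i / Σ λ:
  PC1: 52/73 = 0.7123
  PC2: 14/73 = 0.1918
  PC3: 7/73 = 0.0959

Step 3 — cumulative fraction after k components = (λ_1 + ... + λ_k) / Σ λ:
  k = 1: 52/73 = 0.7123
  k = 2: (52 + 14)/73 = 66/73 = 0.9041
  k = 3: (52 + 14 + 7)/73 = 73/73 = 1

Summary (fraction, with percent):

explained: PC1 0.7123 (71.23%), PC2 0.1918 (19.18%), PC3 0.0959 (9.59%);  cumulative: 0.7123, 0.9041, 1


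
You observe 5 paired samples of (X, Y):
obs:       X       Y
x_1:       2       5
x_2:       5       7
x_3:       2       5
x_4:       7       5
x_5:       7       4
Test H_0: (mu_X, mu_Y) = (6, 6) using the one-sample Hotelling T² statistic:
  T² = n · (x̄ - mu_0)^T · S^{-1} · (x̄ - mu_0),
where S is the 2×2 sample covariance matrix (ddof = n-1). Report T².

Step 1 — sample mean vector:
  mean(X) = (2 + 5 + 2 + 7 + 7) / 5 = 23/5 = 4.6
  mean(Y) = (5 + 7 + 5 + 5 + 4) / 5 = 26/5 = 5.2
  x̄ = (4.6, 5.2),  deviation x̄ - mu_0 = (4.6, 5.2) - (6, 6) = (-1.4, -0.8).

Step 2 — sample covariance matrix, S[i,j] = (1/(n-1)) · Σ_k (x_{k,i} - mean_i) · (x_{k,j} - mean_j), divisor n-1 = 4:
  S[X,X] = ((-2.6)·(-2.6) + (0.4)·(0.4) + (-2.6)·(-2.6) + (2.4)·(2.4) + (2.4)·(2.4)) / 4 = 25.2/4 = 6.3
  S[X,Y] = ((-2.6)·(-0.2) + (0.4)·(1.8) + (-2.6)·(-0.2) + (2.4)·(-0.2) + (2.4)·(-1.2)) / 4 = -1.6/4 = -0.4
  S[Y,Y] = ((-0.2)·(-0.2) + (1.8)·(1.8) + (-0.2)·(-0.2) + (-0.2)·(-0.2) + (-1.2)·(-1.2)) / 4 = 4.8/4 = 1.2
  S = [[6.3, -0.4],
 [-0.4, 1.2]].

Step 3 — invert S. det(S) = 6.3·1.2 - (-0.4)² = 7.4.
  S^{-1} = (1/det) · [[d, -b], [-b, a]] = [[0.1622, 0.0541],
 [0.0541, 0.8514]].

Step 4 — quadratic form (x̄ - mu_0)^T · S^{-1} · (x̄ - mu_0):
  S^{-1} · (x̄ - mu_0) = (-0.2703, -0.7568),
  (x̄ - mu_0)^T · [...] = (-1.4)·(-0.2703) + (-0.8)·(-0.7568) = 0.9838.

Step 5 — scale by n: T² = 5 · 0.9838 = 4.9189.

T² ≈ 4.9189
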